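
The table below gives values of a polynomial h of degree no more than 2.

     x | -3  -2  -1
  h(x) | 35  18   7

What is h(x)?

Write h(x) = ax^2 + bx + c. Substituting each data point gives a linear system:
  9a - 3b + c = 35
  4a - 2b + c = 18
  a - b + c = 7
Solving the system yields a = 3, b = -2, c = 2.
So h(x) = 3x² - 2x + 2.
Check: h(-2) = 18. ✓

h(x) = 3x^2 - 2x + 2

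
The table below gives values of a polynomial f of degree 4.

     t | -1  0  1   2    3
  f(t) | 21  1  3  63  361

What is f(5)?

3111

Using the Lagrange interpolation formula with nodes -1, 0, 1, 2, 3:
  L_0(t) = t(t - 1)(t - 2)(t - 3) / 24
  L_1(t) = (t + 1)(t - 1)(t - 2)(t - 3) / -6
  L_2(t) = (t + 1)t(t - 2)(t - 3) / 4
  L_3(t) = (t + 1)t(t - 1)(t - 3) / -6
  L_4(t) = (t + 1)t(t - 1)(t - 2) / 24
Then f(t) = 21·L_0(t) + 1·L_1(t) + 3·L_2(t) + 63·L_3(t) + 361·L_4(t).
Expanding and collecting terms gives f(t) = 6t^4 - 6t^3 + 5t^2 - 3t + 1.
Evaluating at t = 5: f(5) = 3111.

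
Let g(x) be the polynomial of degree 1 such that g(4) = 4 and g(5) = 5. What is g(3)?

Write g(x) = ax + b. Substituting each data point gives a linear system:
  4a + b = 4
  5a + b = 5
Solving the system yields a = 1, b = 0.
So g(x) = x.
Then g(3) = 3.

3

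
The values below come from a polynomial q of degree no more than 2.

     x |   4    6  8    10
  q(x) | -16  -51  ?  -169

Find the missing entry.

The 3 known points determine the degree-2 polynomial uniquely.
Write q(x) = ax^2 + bx + c. Substituting each data point gives a linear system:
  16a + 4b + c = -16
  36a + 6b + c = -51
  100a + 10b + c = -169
Solving the system yields a = -2, b = 5/2, c = 6.
So q(x) = -2x² + (5/2)x + 6.
Then q(8) = -102.

-102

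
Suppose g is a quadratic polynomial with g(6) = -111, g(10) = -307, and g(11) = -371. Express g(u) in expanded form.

g(u) = -3u^2 - u + 3

Write g(u) = au^2 + bu + c. Substituting each data point gives a linear system:
  36a + 6b + c = -111
  100a + 10b + c = -307
  121a + 11b + c = -371
Solving the system yields a = -3, b = -1, c = 3.
So g(u) = -3u² - u + 3.
Check: g(11) = -371. ✓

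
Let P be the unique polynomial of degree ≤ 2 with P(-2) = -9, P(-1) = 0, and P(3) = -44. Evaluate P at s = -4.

-51

Write P(s) = as^2 + bs + c. Substituting each data point gives a linear system:
  4a - 2b + c = -9
  a - b + c = 0
  9a + 3b + c = -44
Solving the system yields a = -4, b = -3, c = 1.
So P(s) = -4s² - 3s + 1.
Then P(-4) = -51.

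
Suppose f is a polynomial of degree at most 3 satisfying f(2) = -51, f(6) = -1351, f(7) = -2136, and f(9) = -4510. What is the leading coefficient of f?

Write f(t) = at^3 + bt^2 + ct + d. Substituting each data point gives a linear system:
  8a + 4b + 2c + d = -51
  216a + 36b + 6c + d = -1351
  343a + 49b + 7c + d = -2136
  729a + 81b + 9c + d = -4510
Solving the system yields a = -6, b = -2, c = 3, d = -1.
So f(t) = -6t^3 - 2t^2 + 3t - 1.
The leading coefficient is -6.

-6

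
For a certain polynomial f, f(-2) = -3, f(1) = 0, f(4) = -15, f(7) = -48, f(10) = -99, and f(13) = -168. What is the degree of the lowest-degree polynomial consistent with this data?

2

Forward differences of the values at x = -2, 1, 4, 7, 10, 13:
  f  : -3  0  -15  -48  -99  -168
  Δ  : 3  -15  -33  -51  -69
  Δ^2: -18  -18  -18  -18
  Δ^3: 0  0  0
  Δ^4: 0  0
  Δ^5: 0
The second differences are constant (-18) and nonzero, while all higher differences vanish, so the minimal degree is 2.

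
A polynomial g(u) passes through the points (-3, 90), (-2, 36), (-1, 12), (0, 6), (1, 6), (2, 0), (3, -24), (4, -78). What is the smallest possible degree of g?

Forward differences of the values at u = -3, -2, -1, 0, 1, 2, 3, 4:
  g  : 90  36  12  6  6  0  -24  -78
  Δ  : -54  -24  -6  0  -6  -24  -54
  Δ^2: 30  18  6  -6  -18  -30
  Δ^3: -12  -12  -12  -12  -12
  Δ^4: 0  0  0  0
  Δ^5: 0  0  0
  Δ^6: 0  0
  Δ^7: 0
The third differences are constant (-12) and nonzero, while all higher differences vanish, so the minimal degree is 3.

3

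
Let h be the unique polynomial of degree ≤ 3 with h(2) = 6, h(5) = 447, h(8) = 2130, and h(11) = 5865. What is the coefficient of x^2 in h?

-6

Write h(x) = ax^3 + bx^2 + cx + d. Substituting each data point gives a linear system:
  8a + 4b + 2c + d = 6
  125a + 25b + 5c + d = 447
  512a + 64b + 8c + d = 2130
  1331a + 121b + 11c + d = 5865
Solving the system yields a = 5, b = -6, c = -6, d = 2.
So h(x) = 5x³ - 6x² - 6x + 2.
The coefficient of x^2 is -6.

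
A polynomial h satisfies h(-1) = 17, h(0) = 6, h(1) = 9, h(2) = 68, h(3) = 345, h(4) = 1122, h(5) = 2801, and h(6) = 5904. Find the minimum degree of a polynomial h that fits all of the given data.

Forward differences of the values at t = -1, 0, 1, 2, 3, 4, 5, 6:
  h  : 17  6  9  68  345  1122  2801  5904
  Δ  : -11  3  59  277  777  1679  3103
  Δ^2: 14  56  218  500  902  1424
  Δ^3: 42  162  282  402  522
  Δ^4: 120  120  120  120
  Δ^5: 0  0  0
  Δ^6: 0  0
  Δ^7: 0
The fourth differences are constant (120) and nonzero, while all higher differences vanish, so the minimal degree is 4.

4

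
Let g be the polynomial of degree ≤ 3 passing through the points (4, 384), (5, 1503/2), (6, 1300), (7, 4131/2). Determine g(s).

Write g(s) = as^3 + bs^2 + cs + d. Substituting each data point gives a linear system:
  64a + 16b + 4c + d = 384
  125a + 25b + 5c + d = 1503/2
  216a + 36b + 6c + d = 1300
  343a + 49b + 7c + d = 4131/2
Solving the system yields a = 6, b = 1/2, c = -3, d = 4.
So g(s) = 6s^3 + (1/2)s^2 - 3s + 4.
Check: g(7) = 4131/2. ✓

g(s) = 6s^3 + (1/2)s^2 - 3s + 4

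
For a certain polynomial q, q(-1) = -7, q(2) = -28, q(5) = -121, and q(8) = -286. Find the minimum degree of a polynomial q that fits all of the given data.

Forward differences of the values at s = -1, 2, 5, 8:
  q  : -7  -28  -121  -286
  Δ  : -21  -93  -165
  Δ^2: -72  -72
  Δ^3: 0
The second differences are constant (-72) and nonzero, while all higher differences vanish, so the minimal degree is 2.

2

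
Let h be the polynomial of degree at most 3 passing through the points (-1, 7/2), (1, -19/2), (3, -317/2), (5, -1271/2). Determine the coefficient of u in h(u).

-5/2

Write h(u) = au^3 + bu^2 + cu + d. Substituting each data point gives a linear system:
  -a + b - c + d = 7/2
  a + b + c + d = -19/2
  27a + 9b + 3c + d = -317/2
  125a + 25b + 5c + d = -1271/2
Solving the system yields a = -4, b = -5, c = -5/2, d = 2.
So h(u) = -4u³ - 5u² - (5/2)u + 2.
The coefficient of u is -5/2.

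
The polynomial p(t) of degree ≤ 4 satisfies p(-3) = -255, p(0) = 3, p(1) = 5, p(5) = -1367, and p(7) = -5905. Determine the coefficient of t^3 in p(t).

Write p(t) = at^4 + bt^3 + ct^2 + dt + e. Substituting each data point gives a linear system:
  81a - 27b + 9c - 3d + e = -255
  e = 3
  a + b + c + d + e = 5
  625a + 125b + 25c + 5d + e = -1367
  2401a + 343b + 49c + 7d + e = -5905
Solving the system yields a = -3, b = 3, c = 6, d = -4, e = 3.
So p(t) = -3t^4 + 3t^3 + 6t^2 - 4t + 3.
The coefficient of t^3 is 3.

3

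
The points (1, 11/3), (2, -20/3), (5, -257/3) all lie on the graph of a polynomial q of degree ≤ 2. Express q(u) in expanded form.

q(u) = -4u^2 + (5/3)u + 6

Write q(u) = au^2 + bu + c. Substituting each data point gives a linear system:
  a + b + c = 11/3
  4a + 2b + c = -20/3
  25a + 5b + c = -257/3
Solving the system yields a = -4, b = 5/3, c = 6.
So q(u) = -4u² + (5/3)u + 6.
Check: q(5) = -257/3. ✓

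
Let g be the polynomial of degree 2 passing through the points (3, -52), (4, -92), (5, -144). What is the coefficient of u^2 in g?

-6

Write g(u) = au^2 + bu + c. Substituting each data point gives a linear system:
  9a + 3b + c = -52
  16a + 4b + c = -92
  25a + 5b + c = -144
Solving the system yields a = -6, b = 2, c = -4.
So g(u) = -6u² + 2u - 4.
The leading coefficient is -6.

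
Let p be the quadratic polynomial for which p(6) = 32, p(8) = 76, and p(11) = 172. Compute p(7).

Write p(t) = at^2 + bt + c. Substituting each data point gives a linear system:
  36a + 6b + c = 32
  64a + 8b + c = 76
  121a + 11b + c = 172
Solving the system yields a = 2, b = -6, c = -4.
So p(t) = 2t^2 - 6t - 4.
Then p(7) = 52.

52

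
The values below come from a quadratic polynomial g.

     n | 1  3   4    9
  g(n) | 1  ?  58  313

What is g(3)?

31

The 3 known points determine the degree-2 polynomial uniquely.
Write g(n) = an^2 + bn + c. Substituting each data point gives a linear system:
  a + b + c = 1
  16a + 4b + c = 58
  81a + 9b + c = 313
Solving the system yields a = 4, b = -1, c = -2.
So g(n) = 4n^2 - n - 2.
Then g(3) = 31.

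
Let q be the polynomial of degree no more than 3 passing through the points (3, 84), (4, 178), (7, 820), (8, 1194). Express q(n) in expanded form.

Write q(n) = an^3 + bn^2 + cn + d. Substituting each data point gives a linear system:
  27a + 9b + 3c + d = 84
  64a + 16b + 4c + d = 178
  343a + 49b + 7c + d = 820
  512a + 64b + 8c + d = 1194
Solving the system yields a = 2, b = 2, c = 6, d = -6.
So q(n) = 2n³ + 2n² + 6n - 6.
Check: q(4) = 178. ✓

q(n) = 2n^3 + 2n^2 + 6n - 6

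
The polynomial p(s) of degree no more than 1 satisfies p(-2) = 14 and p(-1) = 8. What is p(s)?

Using the Lagrange interpolation formula with nodes -2, -1:
  L_0(s) = (s + 1) / -1
  L_1(s) = (s + 2) / 1
Then p(s) = 14·L_0(s) + 8·L_1(s).
Expanding and collecting terms gives p(s) = -6s + 2.
Check: p(-1) = 8. ✓

p(s) = -6s + 2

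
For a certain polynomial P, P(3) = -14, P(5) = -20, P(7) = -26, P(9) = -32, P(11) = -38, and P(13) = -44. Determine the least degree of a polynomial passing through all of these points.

Forward differences of the values at s = 3, 5, 7, 9, 11, 13:
  P  : -14  -20  -26  -32  -38  -44
  Δ  : -6  -6  -6  -6  -6
  Δ^2: 0  0  0  0
  Δ^3: 0  0  0
  Δ^4: 0  0
  Δ^5: 0
The first differences are constant (-6) and nonzero, while all higher differences vanish, so the minimal degree is 1.

1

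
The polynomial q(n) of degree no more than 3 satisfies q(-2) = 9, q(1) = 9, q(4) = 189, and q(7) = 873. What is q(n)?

q(n) = 2n^3 + 4n^2 - 2n + 5

Using the Lagrange interpolation formula with nodes -2, 1, 4, 7:
  L_0(n) = (n - 1)(n - 4)(n - 7) / -162
  L_1(n) = (n + 2)(n - 4)(n - 7) / 54
  L_2(n) = (n + 2)(n - 1)(n - 7) / -54
  L_3(n) = (n + 2)(n - 1)(n - 4) / 162
Then q(n) = 9·L_0(n) + 9·L_1(n) + 189·L_2(n) + 873·L_3(n).
Expanding and collecting terms gives q(n) = 2n^3 + 4n^2 - 2n + 5.
Check: q(4) = 189. ✓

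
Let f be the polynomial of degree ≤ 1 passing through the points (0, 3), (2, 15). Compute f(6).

39

Write f(t) = at + b. Substituting each data point gives a linear system:
  b = 3
  2a + b = 15
Solving the system yields a = 6, b = 3.
So f(t) = 6t + 3.
Then f(6) = 39.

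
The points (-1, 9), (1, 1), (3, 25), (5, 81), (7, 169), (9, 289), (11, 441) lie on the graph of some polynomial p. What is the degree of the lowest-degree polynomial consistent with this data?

2

Forward differences of the values at x = -1, 1, 3, 5, 7, 9, 11:
  p  : 9  1  25  81  169  289  441
  Δ  : -8  24  56  88  120  152
  Δ^2: 32  32  32  32  32
  Δ^3: 0  0  0  0
  Δ^4: 0  0  0
  Δ^5: 0  0
  Δ^6: 0
The second differences are constant (32) and nonzero, while all higher differences vanish, so the minimal degree is 2.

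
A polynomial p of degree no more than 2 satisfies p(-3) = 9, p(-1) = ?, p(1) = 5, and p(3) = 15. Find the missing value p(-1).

3

The 3 known points determine the degree-2 polynomial uniquely.
Write p(s) = as^2 + bs + c. Substituting each data point gives a linear system:
  9a - 3b + c = 9
  a + b + c = 5
  9a + 3b + c = 15
Solving the system yields a = 1, b = 1, c = 3.
So p(s) = s^2 + s + 3.
Then p(-1) = 3.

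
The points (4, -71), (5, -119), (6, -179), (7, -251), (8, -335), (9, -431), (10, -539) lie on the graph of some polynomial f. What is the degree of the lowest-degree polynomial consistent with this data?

2

Forward differences of the values at u = 4, 5, 6, 7, 8, 9, 10:
  f  : -71  -119  -179  -251  -335  -431  -539
  Δ  : -48  -60  -72  -84  -96  -108
  Δ^2: -12  -12  -12  -12  -12
  Δ^3: 0  0  0  0
  Δ^4: 0  0  0
  Δ^5: 0  0
  Δ^6: 0
The second differences are constant (-12) and nonzero, while all higher differences vanish, so the minimal degree is 2.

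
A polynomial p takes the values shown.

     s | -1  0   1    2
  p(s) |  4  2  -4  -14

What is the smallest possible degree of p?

Forward differences of the values at s = -1, 0, 1, 2:
  p  : 4  2  -4  -14
  Δ  : -2  -6  -10
  Δ^2: -4  -4
  Δ^3: 0
The second differences are constant (-4) and nonzero, while all higher differences vanish, so the minimal degree is 2.

2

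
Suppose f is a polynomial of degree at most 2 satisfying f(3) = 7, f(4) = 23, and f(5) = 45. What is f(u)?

f(u) = 3u^2 - 5u - 5

Write f(u) = au^2 + bu + c. Substituting each data point gives a linear system:
  9a + 3b + c = 7
  16a + 4b + c = 23
  25a + 5b + c = 45
Solving the system yields a = 3, b = -5, c = -5.
So f(u) = 3u² - 5u - 5.
Check: f(4) = 23. ✓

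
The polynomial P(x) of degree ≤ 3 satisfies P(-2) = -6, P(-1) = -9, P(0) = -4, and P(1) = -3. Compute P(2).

Forward differences of the values at x = -2, -1, 0, 1:
  P  : -6  -9  -4  -3
  Δ  : -3  5  1
  Δ^2: 8  -4
  Δ^3: -12
The third differences are constant, confirming degree 3.
Interpolating (Newton forward form) and evaluating at x = 2 gives P(2) = -18.

-18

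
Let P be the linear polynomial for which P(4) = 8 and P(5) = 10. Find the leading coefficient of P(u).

Write P(u) = au + b. Substituting each data point gives a linear system:
  4a + b = 8
  5a + b = 10
Solving the system yields a = 2, b = 0.
So P(u) = 2u.
The leading coefficient is 2.

2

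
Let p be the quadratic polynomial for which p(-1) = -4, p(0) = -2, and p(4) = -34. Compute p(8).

Write p(n) = an^2 + bn + c. Substituting each data point gives a linear system:
  a - b + c = -4
  c = -2
  16a + 4b + c = -34
Solving the system yields a = -2, b = 0, c = -2.
So p(n) = -2n^2 - 2.
Then p(8) = -130.

-130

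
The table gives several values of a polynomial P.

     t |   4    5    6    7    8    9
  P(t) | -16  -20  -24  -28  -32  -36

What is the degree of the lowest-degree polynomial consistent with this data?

Forward differences of the values at t = 4, 5, 6, 7, 8, 9:
  P  : -16  -20  -24  -28  -32  -36
  Δ  : -4  -4  -4  -4  -4
  Δ^2: 0  0  0  0
  Δ^3: 0  0  0
  Δ^4: 0  0
  Δ^5: 0
The first differences are constant (-4) and nonzero, while all higher differences vanish, so the minimal degree is 1.

1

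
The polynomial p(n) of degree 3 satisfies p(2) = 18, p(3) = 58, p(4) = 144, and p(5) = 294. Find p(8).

Forward differences of the values at n = 2, 3, 4, 5:
  p  : 18  58  144  294
  Δ  : 40  86  150
  Δ^2: 46  64
  Δ^3: 18
The third differences are constant, confirming degree 3.
Interpolating (Newton forward form) and evaluating at n = 8 gives p(8) = 1308.

1308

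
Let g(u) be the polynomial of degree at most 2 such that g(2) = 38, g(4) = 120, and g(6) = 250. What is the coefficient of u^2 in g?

Write g(u) = au^2 + bu + c. Substituting each data point gives a linear system:
  4a + 2b + c = 38
  16a + 4b + c = 120
  36a + 6b + c = 250
Solving the system yields a = 6, b = 5, c = 4.
So g(u) = 6u^2 + 5u + 4.
The leading coefficient is 6.

6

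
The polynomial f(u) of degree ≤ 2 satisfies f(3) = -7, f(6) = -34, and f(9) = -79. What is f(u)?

Write f(u) = au^2 + bu + c. Substituting each data point gives a linear system:
  9a + 3b + c = -7
  36a + 6b + c = -34
  81a + 9b + c = -79
Solving the system yields a = -1, b = 0, c = 2.
So f(u) = -u^2 + 2.
Check: f(9) = -79. ✓

f(u) = -u^2 + 2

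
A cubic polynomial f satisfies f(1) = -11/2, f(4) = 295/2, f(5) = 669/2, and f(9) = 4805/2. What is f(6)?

1259/2

Write f(s) = as^3 + bs^2 + cs + d. Substituting each data point gives a linear system:
  a + b + c + d = -11/2
  64a + 16b + 4c + d = 295/2
  125a + 25b + 5c + d = 669/2
  729a + 81b + 9c + d = 4805/2
Solving the system yields a = 4, b = -6, c = -3, d = -1/2.
So f(s) = 4s^3 - 6s^2 - 3s - 1/2.
Then f(6) = 1259/2.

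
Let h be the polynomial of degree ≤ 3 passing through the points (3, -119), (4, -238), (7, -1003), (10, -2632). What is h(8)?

Write h(t) = at^3 + bt^2 + ct + d. Substituting each data point gives a linear system:
  27a + 9b + 3c + d = -119
  64a + 16b + 4c + d = -238
  343a + 49b + 7c + d = -1003
  1000a + 100b + 10c + d = -2632
Solving the system yields a = -2, b = -6, c = -3, d = -2.
So h(t) = -2t³ - 6t² - 3t - 2.
Then h(8) = -1434.

-1434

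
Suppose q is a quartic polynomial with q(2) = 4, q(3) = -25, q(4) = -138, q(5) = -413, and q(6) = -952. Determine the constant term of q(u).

2

Write q(u) = au^4 + bu^3 + cu^2 + du + e. Substituting each data point gives a linear system:
  16a + 8b + 4c + 2d + e = 4
  81a + 27b + 9c + 3d + e = -25
  256a + 64b + 16c + 4d + e = -138
  625a + 125b + 25c + 5d + e = -413
  1296a + 216b + 36c + 6d + e = -952
Solving the system yields a = -1, b = 1, c = 4, d = -3, e = 2.
So q(u) = -u^4 + u^3 + 4u^2 - 3u + 2.
The constant term is 2.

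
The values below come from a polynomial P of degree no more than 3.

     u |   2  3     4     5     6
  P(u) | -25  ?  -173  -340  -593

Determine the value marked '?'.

On equispaced nodes a degree-3 polynomial has vanishing fourth forward difference, so
  P(2) - 4·P(3) + 6·P(4) - 4·P(5) + P(6) = 0.
Substituting the known values and solving for P(3):
  -4·P(3) = 296
  P(3) = -74.

-74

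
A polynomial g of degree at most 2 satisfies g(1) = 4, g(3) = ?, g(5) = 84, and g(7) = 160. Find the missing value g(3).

32

The 3 known points determine the degree-2 polynomial uniquely.
Write g(x) = ax^2 + bx + c. Substituting each data point gives a linear system:
  a + b + c = 4
  25a + 5b + c = 84
  49a + 7b + c = 160
Solving the system yields a = 3, b = 2, c = -1.
So g(x) = 3x² + 2x - 1.
Then g(3) = 32.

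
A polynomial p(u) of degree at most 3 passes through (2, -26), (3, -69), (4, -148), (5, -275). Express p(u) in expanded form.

p(u) = -2u^3 - 5u

Write p(u) = au^3 + bu^2 + cu + d. Substituting each data point gives a linear system:
  8a + 4b + 2c + d = -26
  27a + 9b + 3c + d = -69
  64a + 16b + 4c + d = -148
  125a + 25b + 5c + d = -275
Solving the system yields a = -2, b = 0, c = -5, d = 0.
So p(u) = -2u^3 - 5u.
Check: p(2) = -26. ✓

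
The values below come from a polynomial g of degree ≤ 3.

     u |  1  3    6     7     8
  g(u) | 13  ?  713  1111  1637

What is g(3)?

The 4 known points determine the degree-3 polynomial uniquely.
Write g(u) = au^3 + bu^2 + cu + d. Substituting each data point gives a linear system:
  a + b + c + d = 13
  216a + 36b + 6c + d = 713
  343a + 49b + 7c + d = 1111
  512a + 64b + 8c + d = 1637
Solving the system yields a = 3, b = 1, c = 4, d = 5.
So g(u) = 3u^3 + u^2 + 4u + 5.
Then g(3) = 107.

107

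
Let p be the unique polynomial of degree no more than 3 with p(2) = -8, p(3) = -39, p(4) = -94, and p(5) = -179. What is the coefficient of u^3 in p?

Write p(u) = au^3 + bu^2 + cu + d. Substituting each data point gives a linear system:
  8a + 4b + 2c + d = -8
  27a + 9b + 3c + d = -39
  64a + 16b + 4c + d = -94
  125a + 25b + 5c + d = -179
Solving the system yields a = -1, b = -3, c = 3, d = 6.
So p(u) = -u^3 - 3u^2 + 3u + 6.
The leading coefficient is -1.

-1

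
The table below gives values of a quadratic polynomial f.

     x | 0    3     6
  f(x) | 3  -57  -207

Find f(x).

Write f(x) = ax^2 + bx + c. Substituting each data point gives a linear system:
  c = 3
  9a + 3b + c = -57
  36a + 6b + c = -207
Solving the system yields a = -5, b = -5, c = 3.
So f(x) = -5x^2 - 5x + 3.
Check: f(3) = -57. ✓

f(x) = -5x^2 - 5x + 3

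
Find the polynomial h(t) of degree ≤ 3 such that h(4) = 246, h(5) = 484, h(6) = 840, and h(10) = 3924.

Using the Lagrange interpolation formula with nodes 4, 5, 6, 10:
  L_0(t) = (t - 5)(t - 6)(t - 10) / -12
  L_1(t) = (t - 4)(t - 6)(t - 10) / 5
  L_2(t) = (t - 4)(t - 5)(t - 10) / -8
  L_3(t) = (t - 4)(t - 5)(t - 6) / 120
Then h(t) = 246·L_0(t) + 484·L_1(t) + 840·L_2(t) + 3924·L_3(t).
Expanding and collecting terms gives h(t) = 4t^3 - t^2 + 3t - 6.
Check: h(6) = 840. ✓

h(t) = 4t^3 - t^2 + 3t - 6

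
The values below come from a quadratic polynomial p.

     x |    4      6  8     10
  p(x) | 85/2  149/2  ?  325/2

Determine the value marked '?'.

229/2

On equispaced nodes a degree-2 polynomial has vanishing third forward difference, so
  - p(4) + 3·p(6) - 3·p(8) + p(10) = 0.
Substituting the known values and solving for p(8):
  -3·p(8) = -687/2
  p(8) = 229/2.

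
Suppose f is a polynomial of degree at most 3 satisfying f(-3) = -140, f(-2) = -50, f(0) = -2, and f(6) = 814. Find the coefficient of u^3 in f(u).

Write f(u) = au^3 + bu^2 + cu + d. Substituting each data point gives a linear system:
  -27a + 9b - 3c + d = -140
  -8a + 4b - 2c + d = -50
  d = -2
  216a + 36b + 6c + d = 814
Solving the system yields a = 4, b = -2, c = 4, d = -2.
So f(u) = 4u^3 - 2u^2 + 4u - 2.
The leading coefficient is 4.

4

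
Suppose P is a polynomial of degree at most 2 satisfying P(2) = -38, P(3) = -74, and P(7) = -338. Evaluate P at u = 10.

Using the Lagrange interpolation formula with nodes 2, 3, 7:
  L_0(u) = (u - 3)(u - 7) / 5
  L_1(u) = (u - 2)(u - 7) / -4
  L_2(u) = (u - 2)(u - 3) / 20
Then P(u) = -38·L_0(u) - 74·L_1(u) - 338·L_2(u).
Expanding and collecting terms gives P(u) = -6u^2 - 6u - 2.
Evaluating at u = 10: P(10) = -662.

-662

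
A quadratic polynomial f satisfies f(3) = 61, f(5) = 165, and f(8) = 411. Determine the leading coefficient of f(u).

6

Write f(u) = au^2 + bu + c. Substituting each data point gives a linear system:
  9a + 3b + c = 61
  25a + 5b + c = 165
  64a + 8b + c = 411
Solving the system yields a = 6, b = 4, c = -5.
So f(u) = 6u^2 + 4u - 5.
The leading coefficient is 6.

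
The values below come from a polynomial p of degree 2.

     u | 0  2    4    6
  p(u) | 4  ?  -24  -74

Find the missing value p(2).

On equispaced nodes a degree-2 polynomial has vanishing third forward difference, so
  - p(0) + 3·p(2) - 3·p(4) + p(6) = 0.
Substituting the known values and solving for p(2):
  3·p(2) = 6
  p(2) = 2.

2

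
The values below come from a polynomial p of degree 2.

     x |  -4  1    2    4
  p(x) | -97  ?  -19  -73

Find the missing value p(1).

-7

The 3 known points determine the degree-2 polynomial uniquely.
Write p(x) = ax^2 + bx + c. Substituting each data point gives a linear system:
  16a - 4b + c = -97
  4a + 2b + c = -19
  16a + 4b + c = -73
Solving the system yields a = -5, b = 3, c = -5.
So p(x) = -5x^2 + 3x - 5.
Then p(1) = -7.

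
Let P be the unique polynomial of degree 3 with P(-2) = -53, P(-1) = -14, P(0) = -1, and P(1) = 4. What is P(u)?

P(u) = 3u^3 - 4u^2 + 6u - 1

Using the Lagrange interpolation formula with nodes -2, -1, 0, 1:
  L_0(u) = (u + 1)u(u - 1) / -6
  L_1(u) = (u + 2)u(u - 1) / 2
  L_2(u) = (u + 2)(u + 1)(u - 1) / -2
  L_3(u) = (u + 2)(u + 1)u / 6
Then P(u) = -53·L_0(u) - 14·L_1(u) - 1·L_2(u) + 4·L_3(u).
Expanding and collecting terms gives P(u) = 3u^3 - 4u^2 + 6u - 1.
Check: P(-2) = -53. ✓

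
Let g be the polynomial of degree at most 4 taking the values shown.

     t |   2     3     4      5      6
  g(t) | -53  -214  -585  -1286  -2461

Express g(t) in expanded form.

g(t) = -t^4 - 6t^3 + 4t^2 - 2t - 1

Write g(t) = at^4 + bt^3 + ct^2 + dt + e. Substituting each data point gives a linear system:
  16a + 8b + 4c + 2d + e = -53
  81a + 27b + 9c + 3d + e = -214
  256a + 64b + 16c + 4d + e = -585
  625a + 125b + 25c + 5d + e = -1286
  1296a + 216b + 36c + 6d + e = -2461
Solving the system yields a = -1, b = -6, c = 4, d = -2, e = -1.
So g(t) = -t^4 - 6t^3 + 4t^2 - 2t - 1.
Check: g(5) = -1286. ✓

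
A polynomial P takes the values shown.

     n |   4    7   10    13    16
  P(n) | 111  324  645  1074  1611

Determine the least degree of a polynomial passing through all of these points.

Forward differences of the values at n = 4, 7, 10, 13, 16:
  P  : 111  324  645  1074  1611
  Δ  : 213  321  429  537
  Δ^2: 108  108  108
  Δ^3: 0  0
  Δ^4: 0
The second differences are constant (108) and nonzero, while all higher differences vanish, so the minimal degree is 2.

2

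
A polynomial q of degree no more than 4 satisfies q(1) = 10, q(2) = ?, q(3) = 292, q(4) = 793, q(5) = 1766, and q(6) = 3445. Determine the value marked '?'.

On equispaced nodes a degree-4 polynomial has vanishing fifth forward difference, so
  - q(1) + 5·q(2) - 10·q(3) + 10·q(4) - 5·q(5) + q(6) = 0.
Substituting the known values and solving for q(2):
  5·q(2) = 385
  q(2) = 77.

77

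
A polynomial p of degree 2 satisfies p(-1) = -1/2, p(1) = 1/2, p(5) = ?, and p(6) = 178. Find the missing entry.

The 3 known points determine the degree-2 polynomial uniquely.
Write p(s) = as^2 + bs + c. Substituting each data point gives a linear system:
  a - b + c = -1/2
  a + b + c = 1/2
  36a + 6b + c = 178
Solving the system yields a = 5, b = 1/2, c = -5.
So p(s) = 5s² + (1/2)s - 5.
Then p(5) = 245/2.

245/2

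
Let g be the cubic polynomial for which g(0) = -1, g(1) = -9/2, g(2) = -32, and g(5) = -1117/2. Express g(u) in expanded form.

g(u) = -5u^3 + 3u^2 - (3/2)u - 1

Write g(u) = au^3 + bu^2 + cu + d. Substituting each data point gives a linear system:
  d = -1
  a + b + c + d = -9/2
  8a + 4b + 2c + d = -32
  125a + 25b + 5c + d = -1117/2
Solving the system yields a = -5, b = 3, c = -3/2, d = -1.
So g(u) = -5u³ + 3u² - (3/2)u - 1.
Check: g(0) = -1. ✓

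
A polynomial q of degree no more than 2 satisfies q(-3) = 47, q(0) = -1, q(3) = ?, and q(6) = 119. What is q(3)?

On equispaced nodes a degree-2 polynomial has vanishing third forward difference, so
  - q(-3) + 3·q(0) - 3·q(3) + q(6) = 0.
Substituting the known values and solving for q(3):
  -3·q(3) = -69
  q(3) = 23.

23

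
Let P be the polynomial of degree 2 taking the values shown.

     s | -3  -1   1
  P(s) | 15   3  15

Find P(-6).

Write P(s) = as^2 + bs + c. Substituting each data point gives a linear system:
  9a - 3b + c = 15
  a - b + c = 3
  a + b + c = 15
Solving the system yields a = 3, b = 6, c = 6.
So P(s) = 3s² + 6s + 6.
Then P(-6) = 78.

78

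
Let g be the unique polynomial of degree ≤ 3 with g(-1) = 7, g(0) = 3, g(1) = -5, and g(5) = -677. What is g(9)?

Write g(n) = an^3 + bn^2 + cn + d. Substituting each data point gives a linear system:
  -a + b - c + d = 7
  d = 3
  a + b + c + d = -5
  125a + 25b + 5c + d = -677
Solving the system yields a = -5, b = -2, c = -1, d = 3.
So g(n) = -5n³ - 2n² - n + 3.
Then g(9) = -3813.

-3813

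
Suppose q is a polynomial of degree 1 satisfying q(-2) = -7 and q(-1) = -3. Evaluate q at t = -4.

-15

Using the Lagrange interpolation formula with nodes -2, -1:
  L_0(t) = (t + 1) / -1
  L_1(t) = (t + 2) / 1
Then q(t) = -7·L_0(t) - 3·L_1(t).
Expanding and collecting terms gives q(t) = 4t + 1.
Evaluating at t = -4: q(-4) = -15.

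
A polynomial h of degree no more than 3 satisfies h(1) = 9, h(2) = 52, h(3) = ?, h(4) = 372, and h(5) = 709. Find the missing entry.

163

On equispaced nodes a degree-3 polynomial has vanishing fourth forward difference, so
  h(1) - 4·h(2) + 6·h(3) - 4·h(4) + h(5) = 0.
Substituting the known values and solving for h(3):
  6·h(3) = 978
  h(3) = 163.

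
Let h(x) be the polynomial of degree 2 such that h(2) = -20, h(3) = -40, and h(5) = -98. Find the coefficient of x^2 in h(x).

-3

Write h(x) = ax^2 + bx + c. Substituting each data point gives a linear system:
  4a + 2b + c = -20
  9a + 3b + c = -40
  25a + 5b + c = -98
Solving the system yields a = -3, b = -5, c = 2.
So h(x) = -3x² - 5x + 2.
The leading coefficient is -3.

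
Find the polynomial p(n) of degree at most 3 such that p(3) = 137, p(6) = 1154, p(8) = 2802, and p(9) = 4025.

Write p(n) = an^3 + bn^2 + cn + d. Substituting each data point gives a linear system:
  27a + 9b + 3c + d = 137
  216a + 36b + 6c + d = 1154
  512a + 64b + 8c + d = 2802
  729a + 81b + 9c + d = 4025
Solving the system yields a = 6, b = -5, c = 6, d = 2.
So p(n) = 6n^3 - 5n^2 + 6n + 2.
Check: p(6) = 1154. ✓

p(n) = 6n^3 - 5n^2 + 6n + 2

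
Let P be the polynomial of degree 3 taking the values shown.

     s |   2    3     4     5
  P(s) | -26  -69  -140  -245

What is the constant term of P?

0

Write P(s) = as^3 + bs^2 + cs + d. Substituting each data point gives a linear system:
  8a + 4b + 2c + d = -26
  27a + 9b + 3c + d = -69
  64a + 16b + 4c + d = -140
  125a + 25b + 5c + d = -245
Solving the system yields a = -1, b = -5, c = 1, d = 0.
So P(s) = -s³ - 5s² + s.
The constant term is 0.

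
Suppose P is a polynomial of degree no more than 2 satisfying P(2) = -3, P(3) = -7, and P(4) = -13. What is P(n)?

P(n) = -n^2 + n - 1

Write P(n) = an^2 + bn + c. Substituting each data point gives a linear system:
  4a + 2b + c = -3
  9a + 3b + c = -7
  16a + 4b + c = -13
Solving the system yields a = -1, b = 1, c = -1.
So P(n) = -n² + n - 1.
Check: P(4) = -13. ✓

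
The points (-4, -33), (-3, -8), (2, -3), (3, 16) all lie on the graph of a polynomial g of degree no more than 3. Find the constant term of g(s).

Write g(s) = as^3 + bs^2 + cs + d. Substituting each data point gives a linear system:
  -64a + 16b - 4c + d = -33
  -27a + 9b - 3c + d = -8
  8a + 4b + 2c + d = -3
  27a + 9b + 3c + d = 16
Solving the system yields a = 1, b = 1, c = -5, d = -5.
So g(s) = s^3 + s^2 - 5s - 5.
The constant term is -5.

-5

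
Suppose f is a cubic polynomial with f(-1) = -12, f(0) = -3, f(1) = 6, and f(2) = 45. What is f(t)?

f(t) = 5t^3 + 4t - 3

Write f(t) = at^3 + bt^2 + ct + d. Substituting each data point gives a linear system:
  -a + b - c + d = -12
  d = -3
  a + b + c + d = 6
  8a + 4b + 2c + d = 45
Solving the system yields a = 5, b = 0, c = 4, d = -3.
So f(t) = 5t^3 + 4t - 3.
Check: f(-1) = -12. ✓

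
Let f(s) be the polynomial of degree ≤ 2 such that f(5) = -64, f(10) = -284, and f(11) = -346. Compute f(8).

-178

Using the Lagrange interpolation formula with nodes 5, 10, 11:
  L_0(s) = (s - 10)(s - 11) / 30
  L_1(s) = (s - 5)(s - 11) / -5
  L_2(s) = (s - 5)(s - 10) / 6
Then f(s) = -64·L_0(s) - 284·L_1(s) - 346·L_2(s).
Expanding and collecting terms gives f(s) = -3s^2 + s + 6.
Evaluating at s = 8: f(8) = -178.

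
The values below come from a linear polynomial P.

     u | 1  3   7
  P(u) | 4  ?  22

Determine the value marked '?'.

The 2 known points determine the degree-1 polynomial uniquely.
Write P(u) = au + b. Substituting each data point gives a linear system:
  a + b = 4
  7a + b = 22
Solving the system yields a = 3, b = 1.
So P(u) = 3u + 1.
Then P(3) = 10.

10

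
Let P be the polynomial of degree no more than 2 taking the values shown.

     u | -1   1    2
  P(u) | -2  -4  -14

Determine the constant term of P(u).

Write P(u) = au^2 + bu + c. Substituting each data point gives a linear system:
  a - b + c = -2
  a + b + c = -4
  4a + 2b + c = -14
Solving the system yields a = -3, b = -1, c = 0.
So P(u) = -3u^2 - u.
The constant term is 0.

0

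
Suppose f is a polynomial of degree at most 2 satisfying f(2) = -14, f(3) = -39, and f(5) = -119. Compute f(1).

Using the Lagrange interpolation formula with nodes 2, 3, 5:
  L_0(t) = (t - 3)(t - 5) / 3
  L_1(t) = (t - 2)(t - 5) / -2
  L_2(t) = (t - 2)(t - 3) / 6
Then f(t) = -14·L_0(t) - 39·L_1(t) - 119·L_2(t).
Expanding and collecting terms gives f(t) = -5t^2 + 6.
Evaluating at t = 1: f(1) = 1.

1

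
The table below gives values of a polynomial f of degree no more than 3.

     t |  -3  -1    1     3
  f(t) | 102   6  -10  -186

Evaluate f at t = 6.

-1275

Write f(t) = at^3 + bt^2 + ct + d. Substituting each data point gives a linear system:
  -27a + 9b - 3c + d = 102
  -a + b - c + d = 6
  a + b + c + d = -10
  27a + 9b + 3c + d = -186
Solving the system yields a = -5, b = -5, c = -3, d = 3.
So f(t) = -5t^3 - 5t^2 - 3t + 3.
Then f(6) = -1275.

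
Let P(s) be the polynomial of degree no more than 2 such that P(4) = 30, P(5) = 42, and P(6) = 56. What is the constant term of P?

2

Write P(s) = as^2 + bs + c. Substituting each data point gives a linear system:
  16a + 4b + c = 30
  25a + 5b + c = 42
  36a + 6b + c = 56
Solving the system yields a = 1, b = 3, c = 2.
So P(s) = s^2 + 3s + 2.
The constant term is 2.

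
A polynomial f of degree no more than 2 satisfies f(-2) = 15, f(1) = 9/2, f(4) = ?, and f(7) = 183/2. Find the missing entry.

30

On equispaced nodes a degree-2 polynomial has vanishing third forward difference, so
  - f(-2) + 3·f(1) - 3·f(4) + f(7) = 0.
Substituting the known values and solving for f(4):
  -3·f(4) = -90
  f(4) = 30.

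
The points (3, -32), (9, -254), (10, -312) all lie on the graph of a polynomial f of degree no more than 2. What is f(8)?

Write f(t) = at^2 + bt + c. Substituting each data point gives a linear system:
  9a + 3b + c = -32
  81a + 9b + c = -254
  100a + 10b + c = -312
Solving the system yields a = -3, b = -1, c = -2.
So f(t) = -3t^2 - t - 2.
Then f(8) = -202.

-202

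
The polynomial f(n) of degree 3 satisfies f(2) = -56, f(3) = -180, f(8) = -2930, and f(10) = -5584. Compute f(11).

Write f(n) = an^3 + bn^2 + cn + d. Substituting each data point gives a linear system:
  8a + 4b + 2c + d = -56
  27a + 9b + 3c + d = -180
  512a + 64b + 8c + d = -2930
  1000a + 100b + 10c + d = -5584
Solving the system yields a = -5, b = -6, c = 1, d = 6.
So f(n) = -5n^3 - 6n^2 + n + 6.
Then f(11) = -7364.

-7364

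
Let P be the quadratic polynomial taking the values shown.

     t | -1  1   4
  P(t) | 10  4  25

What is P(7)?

Write P(t) = at^2 + bt + c. Substituting each data point gives a linear system:
  a - b + c = 10
  a + b + c = 4
  16a + 4b + c = 25
Solving the system yields a = 2, b = -3, c = 5.
So P(t) = 2t^2 - 3t + 5.
Then P(7) = 82.

82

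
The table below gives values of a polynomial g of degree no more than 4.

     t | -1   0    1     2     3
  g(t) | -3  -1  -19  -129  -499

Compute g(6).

-6289

Using the Lagrange interpolation formula with nodes -1, 0, 1, 2, 3:
  L_0(t) = t(t - 1)(t - 2)(t - 3) / 24
  L_1(t) = (t + 1)(t - 1)(t - 2)(t - 3) / -6
  L_2(t) = (t + 1)t(t - 2)(t - 3) / 4
  L_3(t) = (t + 1)t(t - 1)(t - 3) / -6
  L_4(t) = (t + 1)t(t - 1)(t - 2) / 24
Then g(t) = -3·L_0(t) - 1·L_1(t) - 19·L_2(t) - 129·L_3(t) - 499·L_4(t).
Expanding and collecting terms gives g(t) = -4t^4 - 4t^3 - 6t^2 - 4t - 1.
Evaluating at t = 6: g(6) = -6289.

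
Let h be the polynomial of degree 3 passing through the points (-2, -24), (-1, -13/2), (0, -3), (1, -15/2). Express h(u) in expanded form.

Write h(u) = au^3 + bu^2 + cu + d. Substituting each data point gives a linear system:
  -8a + 4b - 2c + d = -24
  -a + b - c + d = -13/2
  d = -3
  a + b + c + d = -15/2
Solving the system yields a = 1, b = -4, c = -3/2, d = -3.
So h(u) = u³ - 4u² - (3/2)u - 3.
Check: h(0) = -3. ✓

h(u) = u^3 - 4u^2 - (3/2)u - 3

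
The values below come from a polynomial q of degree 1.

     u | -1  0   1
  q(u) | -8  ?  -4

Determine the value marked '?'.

The 2 known points determine the degree-1 polynomial uniquely.
Write q(u) = au + b. Substituting each data point gives a linear system:
  -a + b = -8
  a + b = -4
Solving the system yields a = 2, b = -6.
So q(u) = 2u - 6.
Then q(0) = -6.

-6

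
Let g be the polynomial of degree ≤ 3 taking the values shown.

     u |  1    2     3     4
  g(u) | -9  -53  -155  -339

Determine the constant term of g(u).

1

Write g(u) = au^3 + bu^2 + cu + d. Substituting each data point gives a linear system:
  a + b + c + d = -9
  8a + 4b + 2c + d = -53
  27a + 9b + 3c + d = -155
  64a + 16b + 4c + d = -339
Solving the system yields a = -4, b = -5, c = -1, d = 1.
So g(u) = -4u^3 - 5u^2 - u + 1.
The constant term is 1.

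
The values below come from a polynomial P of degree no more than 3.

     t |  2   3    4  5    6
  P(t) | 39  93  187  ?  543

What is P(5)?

On equispaced nodes a degree-3 polynomial has vanishing fourth forward difference, so
  P(2) - 4·P(3) + 6·P(4) - 4·P(5) + P(6) = 0.
Substituting the known values and solving for P(5):
  -4·P(5) = -1332
  P(5) = 333.

333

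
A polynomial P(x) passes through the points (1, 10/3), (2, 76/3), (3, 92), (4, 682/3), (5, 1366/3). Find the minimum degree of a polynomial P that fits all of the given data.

3

Forward differences of the values at x = 1, 2, 3, 4, 5:
  P  : 10/3  76/3  92  682/3  1366/3
  Δ  : 22  200/3  406/3  228
  Δ^2: 134/3  206/3  278/3
  Δ^3: 24  24
  Δ^4: 0
The third differences are constant (24) and nonzero, while all higher differences vanish, so the minimal degree is 3.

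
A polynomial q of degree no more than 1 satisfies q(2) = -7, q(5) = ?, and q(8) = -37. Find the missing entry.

-22

On equispaced nodes a degree-1 polynomial has vanishing second forward difference, so
  q(2) - 2·q(5) + q(8) = 0.
Substituting the known values and solving for q(5):
  -2·q(5) = 44
  q(5) = -22.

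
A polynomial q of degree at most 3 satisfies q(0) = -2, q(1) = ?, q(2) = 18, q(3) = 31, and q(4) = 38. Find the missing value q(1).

5

On equispaced nodes a degree-3 polynomial has vanishing fourth forward difference, so
  q(0) - 4·q(1) + 6·q(2) - 4·q(3) + q(4) = 0.
Substituting the known values and solving for q(1):
  -4·q(1) = -20
  q(1) = 5.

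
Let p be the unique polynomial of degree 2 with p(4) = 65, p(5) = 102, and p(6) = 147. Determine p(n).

p(n) = 4n^2 + n - 3

Using the Lagrange interpolation formula with nodes 4, 5, 6:
  L_0(n) = (n - 5)(n - 6) / 2
  L_1(n) = (n - 4)(n - 6) / -1
  L_2(n) = (n - 4)(n - 5) / 2
Then p(n) = 65·L_0(n) + 102·L_1(n) + 147·L_2(n).
Expanding and collecting terms gives p(n) = 4n^2 + n - 3.
Check: p(4) = 65. ✓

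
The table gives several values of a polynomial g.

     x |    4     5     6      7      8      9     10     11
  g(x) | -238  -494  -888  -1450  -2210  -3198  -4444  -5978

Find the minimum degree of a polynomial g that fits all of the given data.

Forward differences of the values at x = 4, 5, 6, 7, 8, 9, 10, 11:
  g  : -238  -494  -888  -1450  -2210  -3198  -4444  -5978
  Δ  : -256  -394  -562  -760  -988  -1246  -1534
  Δ^2: -138  -168  -198  -228  -258  -288
  Δ^3: -30  -30  -30  -30  -30
  Δ^4: 0  0  0  0
  Δ^5: 0  0  0
  Δ^6: 0  0
  Δ^7: 0
The third differences are constant (-30) and nonzero, while all higher differences vanish, so the minimal degree is 3.

3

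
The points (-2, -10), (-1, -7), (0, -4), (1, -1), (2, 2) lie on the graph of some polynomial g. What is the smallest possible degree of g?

1

Forward differences of the values at u = -2, -1, 0, 1, 2:
  g  : -10  -7  -4  -1  2
  Δ  : 3  3  3  3
  Δ^2: 0  0  0
  Δ^3: 0  0
  Δ^4: 0
The first differences are constant (3) and nonzero, while all higher differences vanish, so the minimal degree is 1.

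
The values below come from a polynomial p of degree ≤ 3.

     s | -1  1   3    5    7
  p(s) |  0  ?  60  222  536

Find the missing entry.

The 4 known points determine the degree-3 polynomial uniquely.
Write p(s) = as^3 + bs^2 + cs + d. Substituting each data point gives a linear system:
  -a + b - c + d = 0
  27a + 9b + 3c + d = 60
  125a + 25b + 5c + d = 222
  343a + 49b + 7c + d = 536
Solving the system yields a = 1, b = 4, c = 0, d = -3.
So p(s) = s^3 + 4s^2 - 3.
Then p(1) = 2.

2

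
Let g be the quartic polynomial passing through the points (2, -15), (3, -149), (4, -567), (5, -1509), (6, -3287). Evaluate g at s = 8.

Using the Lagrange interpolation formula with nodes 2, 3, 4, 5, 6:
  L_0(s) = (s - 3)(s - 4)(s - 5)(s - 6) / 24
  L_1(s) = (s - 2)(s - 4)(s - 5)(s - 6) / -6
  L_2(s) = (s - 2)(s - 3)(s - 5)(s - 6) / 4
  L_3(s) = (s - 2)(s - 3)(s - 4)(s - 6) / -6
  L_4(s) = (s - 2)(s - 3)(s - 4)(s - 5) / 24
Then g(s) = -15·L_0(s) - 149·L_1(s) - 567·L_2(s) - 1509·L_3(s) - 3287·L_4(s).
Expanding and collecting terms gives g(s) = -3s^4 + 2s^3 + 5s^2 - 2s + 1.
Evaluating at s = 8: g(8) = -10959.

-10959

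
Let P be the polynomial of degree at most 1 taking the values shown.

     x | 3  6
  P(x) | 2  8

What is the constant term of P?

-4

Write P(x) = ax + b. Substituting each data point gives a linear system:
  3a + b = 2
  6a + b = 8
Solving the system yields a = 2, b = -4.
So P(x) = 2x - 4.
The constant term is -4.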